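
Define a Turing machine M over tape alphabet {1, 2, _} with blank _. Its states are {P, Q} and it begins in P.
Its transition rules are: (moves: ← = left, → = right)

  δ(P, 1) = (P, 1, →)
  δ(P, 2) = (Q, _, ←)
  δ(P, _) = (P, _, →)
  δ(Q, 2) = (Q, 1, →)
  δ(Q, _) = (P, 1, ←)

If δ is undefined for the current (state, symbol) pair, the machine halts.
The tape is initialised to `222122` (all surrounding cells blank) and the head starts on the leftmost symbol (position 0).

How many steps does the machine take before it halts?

17

state=P head=0 tape=__[2]22122   (P,2)→(Q,_,←)
state=Q head=-1 tape=_[_]_22122   (Q,_)→(P,1,←)
state=P head=-2 tape=[_]1_22122   (P,_)→(P,_,→)
state=P head=-1 tape=_[1]_22122   (P,1)→(P,1,→)
state=P head=0 tape=_1[_]22122   (P,_)→(P,_,→)
state=P head=1 tape=_1_[2]2122   (P,2)→(Q,_,←)
state=Q head=0 tape=_1[_]_2122   (Q,_)→(P,1,←)
state=P head=-1 tape=_[1]1_2122   (P,1)→(P,1,→)
state=P head=0 tape=_1[1]_2122   (P,1)→(P,1,→)
state=P head=1 tape=_11[_]2122   (P,_)→(P,_,→)
state=P head=2 tape=_11_[2]122   (P,2)→(Q,_,←)
state=Q head=1 tape=_11[_]_122   (Q,_)→(P,1,←)
state=P head=0 tape=_1[1]1_122   (P,1)→(P,1,→)
state=P head=1 tape=_11[1]_122   (P,1)→(P,1,→)
state=P head=2 tape=_111[_]122   (P,_)→(P,_,→)
state=P head=3 tape=_111_[1]22   (P,1)→(P,1,→)
state=P head=4 tape=_111_1[2]2   (P,2)→(Q,_,←)
state=Q head=3 tape=_111_[1]_2
M halts after 17 transitions.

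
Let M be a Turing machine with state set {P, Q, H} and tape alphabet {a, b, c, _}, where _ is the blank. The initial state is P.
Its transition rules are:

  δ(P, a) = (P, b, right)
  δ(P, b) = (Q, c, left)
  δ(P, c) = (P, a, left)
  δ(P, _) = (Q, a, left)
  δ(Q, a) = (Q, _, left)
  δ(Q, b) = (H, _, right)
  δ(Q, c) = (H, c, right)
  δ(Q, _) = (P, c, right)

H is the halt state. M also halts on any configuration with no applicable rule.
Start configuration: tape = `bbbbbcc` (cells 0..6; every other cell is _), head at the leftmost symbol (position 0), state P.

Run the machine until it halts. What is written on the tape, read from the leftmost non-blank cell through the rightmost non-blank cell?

P | ___[b]bbbbcc   read b → write c, move left, go to Q
Q | __[_]cbbbbcc   read _ → write c, move right, go to P
P | __c[c]bbbbcc   read c → write a, move left, go to P
P | __[c]abbbbcc   read c → write a, move left, go to P
P | _[_]aabbbbcc   read _ → write a, move left, go to Q
Q | [_]aaabbbbcc   read _ → write c, move right, go to P
P | c[a]aabbbbcc   read a → write b, move right, go to P
P | cb[a]abbbbcc   read a → write b, move right, go to P
P | cbb[a]bbbbcc   read a → write b, move right, go to P
P | cbbb[b]bbbcc   read b → write c, move left, go to Q
Q | cbb[b]cbbbcc   read b → write _, move right, go to H
H | cbb_[c]bbbcc
The non-blank tape span at halt is cbb_cbbbcc.

cbb_cbbbcc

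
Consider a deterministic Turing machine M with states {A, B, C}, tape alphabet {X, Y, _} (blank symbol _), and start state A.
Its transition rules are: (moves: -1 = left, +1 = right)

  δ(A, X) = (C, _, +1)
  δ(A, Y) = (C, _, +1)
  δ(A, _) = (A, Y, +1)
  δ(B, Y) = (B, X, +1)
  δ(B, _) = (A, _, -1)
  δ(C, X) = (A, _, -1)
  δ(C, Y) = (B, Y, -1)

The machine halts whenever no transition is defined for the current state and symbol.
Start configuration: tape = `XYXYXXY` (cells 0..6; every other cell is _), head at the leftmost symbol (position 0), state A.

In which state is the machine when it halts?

C

state=A head=0 tape=_[X]YXYXXY   (A,X)→(C,_,+1)
state=C head=1 tape=__[Y]XYXXY   (C,Y)→(B,Y,-1)
state=B head=0 tape=_[_]YXYXXY   (B,_)→(A,_,-1)
state=A head=-1 tape=[_]_YXYXXY   (A,_)→(A,Y,+1)
state=A head=0 tape=Y[_]YXYXXY   (A,_)→(A,Y,+1)
state=A head=1 tape=YY[Y]XYXXY   (A,Y)→(C,_,+1)
state=C head=2 tape=YY_[X]YXXY   (C,X)→(A,_,-1)
state=A head=1 tape=YY[_]_YXXY   (A,_)→(A,Y,+1)
state=A head=2 tape=YYY[_]YXXY   (A,_)→(A,Y,+1)
state=A head=3 tape=YYYY[Y]XXY   (A,Y)→(C,_,+1)
state=C head=4 tape=YYYY_[X]XY   (C,X)→(A,_,-1)
state=A head=3 tape=YYYY[_]_XY   (A,_)→(A,Y,+1)
state=A head=4 tape=YYYYY[_]XY   (A,_)→(A,Y,+1)
state=A head=5 tape=YYYYYY[X]Y   (A,X)→(C,_,+1)
state=C head=6 tape=YYYYYY_[Y]   (C,Y)→(B,Y,-1)
state=B head=5 tape=YYYYYY[_]Y   (B,_)→(A,_,-1)
state=A head=4 tape=YYYYY[Y]_Y   (A,Y)→(C,_,+1)
state=C head=5 tape=YYYYY_[_]Y
No transition is defined for (C, _); M halts in state C.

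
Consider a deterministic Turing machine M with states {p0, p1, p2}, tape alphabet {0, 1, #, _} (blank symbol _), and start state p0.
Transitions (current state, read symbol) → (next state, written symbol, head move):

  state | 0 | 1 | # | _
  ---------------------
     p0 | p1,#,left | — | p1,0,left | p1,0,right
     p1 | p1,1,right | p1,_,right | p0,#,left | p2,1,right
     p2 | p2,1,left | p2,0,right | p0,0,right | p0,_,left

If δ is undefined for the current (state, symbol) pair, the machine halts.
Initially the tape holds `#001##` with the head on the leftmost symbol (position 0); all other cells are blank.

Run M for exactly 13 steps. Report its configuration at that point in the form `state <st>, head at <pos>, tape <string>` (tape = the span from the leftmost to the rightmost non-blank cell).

p0 | ___[#]001##   read # → write 0, move left, go to p1
p1 | __[_]0001##   read _ → write 1, move right, go to p2
p2 | __1[0]001##   read 0 → write 1, move left, go to p2
p2 | __[1]1001##   read 1 → write 0, move right, go to p2
p2 | __0[1]001##   read 1 → write 0, move right, go to p2
p2 | __00[0]01##   read 0 → write 1, move left, go to p2
p2 | __0[0]101##   read 0 → write 1, move left, go to p2
p2 | __[0]1101##   read 0 → write 1, move left, go to p2
p2 | _[_]11101##   read _ → write _, move left, go to p0
p0 | [_]_11101##   read _ → write 0, move right, go to p1
p1 | 0[_]11101##   read _ → write 1, move right, go to p2
p2 | 01[1]1101##   read 1 → write 0, move right, go to p2
p2 | 010[1]101##   read 1 → write 0, move right, go to p2
p2 | 0100[1]01##
After 13 steps: state p2, head at 1, tape 0100101##.

state p2, head at 1, tape 0100101##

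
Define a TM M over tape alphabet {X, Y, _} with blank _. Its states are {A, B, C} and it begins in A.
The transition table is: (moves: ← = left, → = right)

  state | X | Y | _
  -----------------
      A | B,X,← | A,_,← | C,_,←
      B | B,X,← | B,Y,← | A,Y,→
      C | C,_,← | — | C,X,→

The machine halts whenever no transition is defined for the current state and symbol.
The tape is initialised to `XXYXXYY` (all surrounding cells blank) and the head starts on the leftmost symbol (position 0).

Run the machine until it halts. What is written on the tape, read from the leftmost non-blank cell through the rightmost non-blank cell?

XXXXXXXXYXXYY

A | ______[X]XYXXYY   read X → write X, move ←, go to B
B | _____[_]XXYXXYY   read _ → write Y, move →, go to A
A | _____Y[X]XYXXYY   read X → write X, move ←, go to B
B | _____[Y]XXYXXYY   read Y → write Y, move ←, go to B
B | ____[_]YXXYXXYY   read _ → write Y, move →, go to A
A | ____Y[Y]XXYXXYY   read Y → write _, move ←, go to A
A | ____[Y]_XXYXXYY   read Y → write _, move ←, go to A
A | ___[_]__XXYXXYY   read _ → write _, move ←, go to C
C | __[_]___XXYXXYY   read _ → write X, move →, go to C
C | __X[_]__XXYXXYY   read _ → write X, move →, go to C
C | __XX[_]_XXYXXYY   read _ → write X, move →, go to C
C | __XXX[_]XXYXXYY   read _ → write X, move →, go to C
C | __XXXX[X]XYXXYY   read X → write _, move ←, go to C
C | __XXX[X]_XYXXYY   read X → write _, move ←, go to C
C | __XX[X]__XYXXYY   read X → write _, move ←, go to C
C | __X[X]___XYXXYY   read X → write _, move ←, go to C
C | __[X]____XYXXYY   read X → write _, move ←, go to C
C | _[_]_____XYXXYY   read _ → write X, move →, go to C
C | _X[_]____XYXXYY   read _ → write X, move →, go to C
C | _XX[_]___XYXXYY   read _ → write X, move →, go to C
C | _XXX[_]__XYXXYY   read _ → write X, move →, go to C
C | _XXXX[_]_XYXXYY   read _ → write X, move →, go to C
C | _XXXXX[_]XYXXYY   read _ → write X, move →, go to C
C | _XXXXXX[X]YXXYY   read X → write _, move ←, go to C
C | _XXXXX[X]_YXXYY   read X → write _, move ←, go to C
C | _XXXX[X]__YXXYY   read X → write _, move ←, go to C
C | _XXX[X]___YXXYY   read X → write _, move ←, go to C
C | _XX[X]____YXXYY   read X → write _, move ←, go to C
C | _X[X]_____YXXYY   read X → write _, move ←, go to C
C | _[X]______YXXYY   read X → write _, move ←, go to C
C | [_]_______YXXYY   read _ → write X, move →, go to C
C | X[_]______YXXYY   read _ → write X, move →, go to C
C | XX[_]_____YXXYY   read _ → write X, move →, go to C
C | XXX[_]____YXXYY   read _ → write X, move →, go to C
C | XXXX[_]___YXXYY   read _ → write X, move →, go to C
C | XXXXX[_]__YXXYY   read _ → write X, move →, go to C
C | XXXXXX[_]_YXXYY   read _ → write X, move →, go to C
C | XXXXXXX[_]YXXYY   read _ → write X, move →, go to C
C | XXXXXXXX[Y]XXYY
The non-blank tape span at halt is XXXXXXXXYXXYY.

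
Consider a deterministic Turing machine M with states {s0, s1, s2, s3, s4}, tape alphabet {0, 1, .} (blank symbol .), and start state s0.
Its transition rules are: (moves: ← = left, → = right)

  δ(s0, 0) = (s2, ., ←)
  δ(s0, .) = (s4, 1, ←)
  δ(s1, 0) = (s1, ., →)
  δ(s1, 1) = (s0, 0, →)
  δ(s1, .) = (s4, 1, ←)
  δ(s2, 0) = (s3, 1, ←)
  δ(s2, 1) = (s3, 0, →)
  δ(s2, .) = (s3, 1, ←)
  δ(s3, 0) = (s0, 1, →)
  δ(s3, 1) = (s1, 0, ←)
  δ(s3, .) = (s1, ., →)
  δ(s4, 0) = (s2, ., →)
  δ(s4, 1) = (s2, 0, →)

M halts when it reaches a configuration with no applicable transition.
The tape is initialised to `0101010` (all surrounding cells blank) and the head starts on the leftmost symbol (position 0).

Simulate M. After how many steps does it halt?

24

state=s0 head=0 tape=..[0]101010.   (s0,0)→(s2,.,←)
state=s2 head=-1 tape=.[.].101010.   (s2,.)→(s3,1,←)
state=s3 head=-2 tape=[.]1.101010.   (s3,.)→(s1,.,→)
state=s1 head=-1 tape=.[1].101010.   (s1,1)→(s0,0,→)
state=s0 head=0 tape=.0[.]101010.   (s0,.)→(s4,1,←)
state=s4 head=-1 tape=.[0]1101010.   (s4,0)→(s2,.,→)
state=s2 head=0 tape=..[1]101010.   (s2,1)→(s3,0,→)
state=s3 head=1 tape=..0[1]01010.   (s3,1)→(s1,0,←)
state=s1 head=0 tape=..[0]001010.   (s1,0)→(s1,.,→)
state=s1 head=1 tape=...[0]01010.   (s1,0)→(s1,.,→)
state=s1 head=2 tape=....[0]1010.   (s1,0)→(s1,.,→)
state=s1 head=3 tape=.....[1]010.   (s1,1)→(s0,0,→)
state=s0 head=4 tape=.....0[0]10.   (s0,0)→(s2,.,←)
state=s2 head=3 tape=.....[0].10.   (s2,0)→(s3,1,←)
state=s3 head=2 tape=....[.]1.10.   (s3,.)→(s1,.,→)
state=s1 head=3 tape=.....[1].10.   (s1,1)→(s0,0,→)
state=s0 head=4 tape=.....0[.]10.   (s0,.)→(s4,1,←)
state=s4 head=3 tape=.....[0]110.   (s4,0)→(s2,.,→)
state=s2 head=4 tape=......[1]10.   (s2,1)→(s3,0,→)
state=s3 head=5 tape=......0[1]0.   (s3,1)→(s1,0,←)
state=s1 head=4 tape=......[0]00.   (s1,0)→(s1,.,→)
state=s1 head=5 tape=.......[0]0.   (s1,0)→(s1,.,→)
state=s1 head=6 tape=........[0].   (s1,0)→(s1,.,→)
state=s1 head=7 tape=.........[.]   (s1,.)→(s4,1,←)
state=s4 head=6 tape=........[.]1
M halts after 24 transitions.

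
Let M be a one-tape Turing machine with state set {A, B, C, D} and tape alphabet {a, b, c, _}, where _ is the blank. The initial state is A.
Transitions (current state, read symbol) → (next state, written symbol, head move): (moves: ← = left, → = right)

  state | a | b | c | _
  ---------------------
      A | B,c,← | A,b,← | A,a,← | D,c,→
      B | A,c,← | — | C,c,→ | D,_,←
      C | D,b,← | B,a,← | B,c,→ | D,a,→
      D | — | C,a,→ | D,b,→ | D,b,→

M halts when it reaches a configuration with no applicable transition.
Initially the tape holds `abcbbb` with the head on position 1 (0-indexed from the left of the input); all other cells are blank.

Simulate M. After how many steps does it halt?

8

state=A head=1 tape=__a[b]cbbb   (A,b)→(A,b,←)
state=A head=0 tape=__[a]bcbbb   (A,a)→(B,c,←)
state=B head=-1 tape=_[_]cbcbbb   (B,_)→(D,_,←)
state=D head=-2 tape=[_]_cbcbbb   (D,_)→(D,b,→)
state=D head=-1 tape=b[_]cbcbbb   (D,_)→(D,b,→)
state=D head=0 tape=bb[c]bcbbb   (D,c)→(D,b,→)
state=D head=1 tape=bbb[b]cbbb   (D,b)→(C,a,→)
state=C head=2 tape=bbba[c]bbb   (C,c)→(B,c,→)
state=B head=3 tape=bbbac[b]bb
M halts after 8 transitions.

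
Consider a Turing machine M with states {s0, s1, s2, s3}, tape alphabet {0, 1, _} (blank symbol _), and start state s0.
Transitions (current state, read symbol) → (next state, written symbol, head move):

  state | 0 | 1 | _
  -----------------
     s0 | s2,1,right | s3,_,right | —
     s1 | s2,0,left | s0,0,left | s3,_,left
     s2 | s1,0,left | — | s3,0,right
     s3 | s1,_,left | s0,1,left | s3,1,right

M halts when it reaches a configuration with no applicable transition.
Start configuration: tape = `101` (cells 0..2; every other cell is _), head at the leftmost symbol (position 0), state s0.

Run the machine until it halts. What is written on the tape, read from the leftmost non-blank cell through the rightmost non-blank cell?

11_1

state=s0 head=0 tape=_[1]01   (s0,1)→(s3,_,right)
state=s3 head=1 tape=__[0]1   (s3,0)→(s1,_,left)
state=s1 head=0 tape=_[_]_1   (s1,_)→(s3,_,left)
state=s3 head=-1 tape=[_]__1   (s3,_)→(s3,1,right)
state=s3 head=0 tape=1[_]_1   (s3,_)→(s3,1,right)
state=s3 head=1 tape=11[_]1   (s3,_)→(s3,1,right)
state=s3 head=2 tape=111[1]   (s3,1)→(s0,1,left)
state=s0 head=1 tape=11[1]1   (s0,1)→(s3,_,right)
state=s3 head=2 tape=11_[1]   (s3,1)→(s0,1,left)
state=s0 head=1 tape=11[_]1
The non-blank tape span at halt is 11_1.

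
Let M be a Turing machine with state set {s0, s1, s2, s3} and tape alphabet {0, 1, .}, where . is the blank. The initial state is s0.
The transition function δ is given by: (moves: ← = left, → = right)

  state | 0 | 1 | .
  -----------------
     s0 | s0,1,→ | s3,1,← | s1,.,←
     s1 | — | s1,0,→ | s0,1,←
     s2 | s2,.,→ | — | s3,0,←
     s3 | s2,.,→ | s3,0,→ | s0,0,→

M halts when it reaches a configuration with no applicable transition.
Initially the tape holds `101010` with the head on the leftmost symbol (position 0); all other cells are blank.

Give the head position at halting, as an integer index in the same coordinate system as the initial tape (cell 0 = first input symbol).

0

state=s0 head=0 tape=.[1]01010   (s0,1)→(s3,1,←)
state=s3 head=-1 tape=[.]101010   (s3,.)→(s0,0,→)
state=s0 head=0 tape=0[1]01010   (s0,1)→(s3,1,←)
state=s3 head=-1 tape=[0]101010   (s3,0)→(s2,.,→)
state=s2 head=0 tape=.[1]01010
At halt the head is at cell 0.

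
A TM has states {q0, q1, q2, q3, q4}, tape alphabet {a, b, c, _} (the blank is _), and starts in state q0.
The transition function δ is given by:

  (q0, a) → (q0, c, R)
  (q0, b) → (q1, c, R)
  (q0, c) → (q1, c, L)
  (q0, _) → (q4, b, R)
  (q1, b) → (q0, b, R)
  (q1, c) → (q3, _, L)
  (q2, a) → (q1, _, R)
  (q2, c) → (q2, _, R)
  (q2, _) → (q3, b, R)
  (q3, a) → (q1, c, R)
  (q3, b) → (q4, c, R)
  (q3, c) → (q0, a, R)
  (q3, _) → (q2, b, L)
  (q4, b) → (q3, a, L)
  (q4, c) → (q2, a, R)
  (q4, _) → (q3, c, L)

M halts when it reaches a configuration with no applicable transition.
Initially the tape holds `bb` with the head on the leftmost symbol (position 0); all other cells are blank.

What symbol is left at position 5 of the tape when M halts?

q0 | [b]b____   read b → write c, move R, go to q1
q1 | c[b]____   read b → write b, move R, go to q0
q0 | cb[_]___   read _ → write b, move R, go to q4
q4 | cbb[_]__   read _ → write c, move L, go to q3
q3 | cb[b]c__   read b → write c, move R, go to q4
q4 | cbc[c]__   read c → write a, move R, go to q2
q2 | cbca[_]_   read _ → write b, move R, go to q3
q3 | cbcab[_]   read _ → write b, move L, go to q2
q2 | cbca[b]b
Cell 5 holds b when M halts.

b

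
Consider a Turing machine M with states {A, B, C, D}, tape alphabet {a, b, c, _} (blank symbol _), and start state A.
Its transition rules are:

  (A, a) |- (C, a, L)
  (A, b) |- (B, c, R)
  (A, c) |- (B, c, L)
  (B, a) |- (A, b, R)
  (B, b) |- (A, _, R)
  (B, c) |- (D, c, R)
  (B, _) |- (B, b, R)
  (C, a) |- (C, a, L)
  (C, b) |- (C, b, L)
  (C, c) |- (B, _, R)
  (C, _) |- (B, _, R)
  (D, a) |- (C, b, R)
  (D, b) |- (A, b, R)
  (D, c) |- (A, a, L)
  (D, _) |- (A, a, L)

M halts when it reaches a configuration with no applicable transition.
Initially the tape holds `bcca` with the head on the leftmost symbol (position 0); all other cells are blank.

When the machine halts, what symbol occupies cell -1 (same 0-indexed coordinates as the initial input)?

A | _[b]cca_   read b → write c, move R, go to B
B | _c[c]ca_   read c → write c, move R, go to D
D | _cc[c]a_   read c → write a, move L, go to A
A | _c[c]aa_   read c → write c, move L, go to B
B | _[c]caa_   read c → write c, move R, go to D
D | _c[c]aa_   read c → write a, move L, go to A
A | _[c]aaa_   read c → write c, move L, go to B
B | [_]caaa_   read _ → write b, move R, go to B
B | b[c]aaa_   read c → write c, move R, go to D
D | bc[a]aa_   read a → write b, move R, go to C
C | bcb[a]a_   read a → write a, move L, go to C
C | bc[b]aa_   read b → write b, move L, go to C
C | b[c]baa_   read c → write _, move R, go to B
B | b_[b]aa_   read b → write _, move R, go to A
A | b__[a]a_   read a → write a, move L, go to C
C | b_[_]aa_   read _ → write _, move R, go to B
B | b__[a]a_   read a → write b, move R, go to A
A | b__b[a]_   read a → write a, move L, go to C
C | b__[b]a_   read b → write b, move L, go to C
C | b_[_]ba_   read _ → write _, move R, go to B
B | b__[b]a_   read b → write _, move R, go to A
A | b___[a]_   read a → write a, move L, go to C
C | b__[_]a_   read _ → write _, move R, go to B
B | b___[a]_   read a → write b, move R, go to A
A | b___b[_]
Cell -1 holds b when M halts.

b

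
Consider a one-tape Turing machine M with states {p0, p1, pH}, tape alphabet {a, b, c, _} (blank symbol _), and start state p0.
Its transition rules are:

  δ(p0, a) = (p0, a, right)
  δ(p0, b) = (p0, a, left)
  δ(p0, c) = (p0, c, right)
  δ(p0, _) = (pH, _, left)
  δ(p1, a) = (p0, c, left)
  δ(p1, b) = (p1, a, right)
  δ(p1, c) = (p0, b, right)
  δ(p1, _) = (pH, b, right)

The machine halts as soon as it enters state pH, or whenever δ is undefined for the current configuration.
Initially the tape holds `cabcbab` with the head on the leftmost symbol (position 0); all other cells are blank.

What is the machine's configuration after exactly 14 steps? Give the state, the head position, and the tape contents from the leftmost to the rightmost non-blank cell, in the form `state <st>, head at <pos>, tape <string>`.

state pH, head at 6, tape caacaaa

p0 | [c]abcbab_   read c → write c, move right, go to p0
p0 | c[a]bcbab_   read a → write a, move right, go to p0
p0 | ca[b]cbab_   read b → write a, move left, go to p0
p0 | c[a]acbab_   read a → write a, move right, go to p0
p0 | ca[a]cbab_   read a → write a, move right, go to p0
p0 | caa[c]bab_   read c → write c, move right, go to p0
p0 | caac[b]ab_   read b → write a, move left, go to p0
p0 | caa[c]aab_   read c → write c, move right, go to p0
p0 | caac[a]ab_   read a → write a, move right, go to p0
p0 | caaca[a]b_   read a → write a, move right, go to p0
p0 | caacaa[b]_   read b → write a, move left, go to p0
p0 | caaca[a]a_   read a → write a, move right, go to p0
p0 | caacaa[a]_   read a → write a, move right, go to p0
p0 | caacaaa[_]   read _ → write _, move left, go to pH
pH | caacaa[a]_
After 14 steps: state pH, head at 6, tape caacaaa.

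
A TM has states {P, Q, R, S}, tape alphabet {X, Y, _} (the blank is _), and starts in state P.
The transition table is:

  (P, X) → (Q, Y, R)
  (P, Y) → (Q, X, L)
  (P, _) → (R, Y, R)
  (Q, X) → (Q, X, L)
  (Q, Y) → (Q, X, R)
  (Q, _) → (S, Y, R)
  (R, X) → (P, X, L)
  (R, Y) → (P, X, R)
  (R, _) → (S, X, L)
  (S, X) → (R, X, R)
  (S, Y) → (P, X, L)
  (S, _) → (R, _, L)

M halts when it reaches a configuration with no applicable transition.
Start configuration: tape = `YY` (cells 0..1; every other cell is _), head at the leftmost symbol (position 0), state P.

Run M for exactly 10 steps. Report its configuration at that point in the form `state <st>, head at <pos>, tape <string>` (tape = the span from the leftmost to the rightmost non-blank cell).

P | _[Y]Y__   read Y → write X, move L, go to Q
Q | [_]XY__   read _ → write Y, move R, go to S
S | Y[X]Y__   read X → write X, move R, go to R
R | YX[Y]__   read Y → write X, move R, go to P
P | YXX[_]_   read _ → write Y, move R, go to R
R | YXXY[_]   read _ → write X, move L, go to S
S | YXX[Y]X   read Y → write X, move L, go to P
P | YX[X]XX   read X → write Y, move R, go to Q
Q | YXY[X]X   read X → write X, move L, go to Q
Q | YX[Y]XX   read Y → write X, move R, go to Q
Q | YXX[X]X
After 10 steps: state Q, head at 2, tape YXXXX.

state Q, head at 2, tape YXXXX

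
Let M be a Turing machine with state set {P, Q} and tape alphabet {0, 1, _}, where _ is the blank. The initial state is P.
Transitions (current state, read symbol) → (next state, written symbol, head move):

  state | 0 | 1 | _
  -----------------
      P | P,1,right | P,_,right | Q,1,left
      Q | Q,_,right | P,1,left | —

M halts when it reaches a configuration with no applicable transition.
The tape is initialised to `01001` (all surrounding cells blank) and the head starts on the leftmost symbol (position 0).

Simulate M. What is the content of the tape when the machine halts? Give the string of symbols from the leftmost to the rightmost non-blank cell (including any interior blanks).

1_11_1

state=P head=0 tape=[0]1001_   (P,0)→(P,1,right)
state=P head=1 tape=1[1]001_   (P,1)→(P,_,right)
state=P head=2 tape=1_[0]01_   (P,0)→(P,1,right)
state=P head=3 tape=1_1[0]1_   (P,0)→(P,1,right)
state=P head=4 tape=1_11[1]_   (P,1)→(P,_,right)
state=P head=5 tape=1_11_[_]   (P,_)→(Q,1,left)
state=Q head=4 tape=1_11[_]1
The non-blank tape span at halt is 1_11_1.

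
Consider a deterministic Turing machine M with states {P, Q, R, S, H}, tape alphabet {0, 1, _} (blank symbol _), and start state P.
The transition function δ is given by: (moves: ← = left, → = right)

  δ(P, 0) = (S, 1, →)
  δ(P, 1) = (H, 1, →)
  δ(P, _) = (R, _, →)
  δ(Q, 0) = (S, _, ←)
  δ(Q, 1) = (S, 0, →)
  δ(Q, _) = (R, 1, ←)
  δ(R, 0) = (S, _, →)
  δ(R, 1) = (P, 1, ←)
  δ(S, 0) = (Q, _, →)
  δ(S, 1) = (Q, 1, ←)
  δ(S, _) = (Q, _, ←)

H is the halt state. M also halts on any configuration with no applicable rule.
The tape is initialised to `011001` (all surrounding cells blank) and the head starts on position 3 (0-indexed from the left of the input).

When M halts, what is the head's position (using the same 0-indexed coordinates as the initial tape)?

0

state=P head=3 tape=011[0]01_   (P,0)→(S,1,→)
state=S head=4 tape=0111[0]1_   (S,0)→(Q,_,→)
state=Q head=5 tape=0111_[1]_   (Q,1)→(S,0,→)
state=S head=6 tape=0111_0[_]   (S,_)→(Q,_,←)
state=Q head=5 tape=0111_[0]_   (Q,0)→(S,_,←)
state=S head=4 tape=0111[_]__   (S,_)→(Q,_,←)
state=Q head=3 tape=011[1]___   (Q,1)→(S,0,→)
state=S head=4 tape=0110[_]__   (S,_)→(Q,_,←)
state=Q head=3 tape=011[0]___   (Q,0)→(S,_,←)
state=S head=2 tape=01[1]____   (S,1)→(Q,1,←)
state=Q head=1 tape=0[1]1____   (Q,1)→(S,0,→)
state=S head=2 tape=00[1]____   (S,1)→(Q,1,←)
state=Q head=1 tape=0[0]1____   (Q,0)→(S,_,←)
state=S head=0 tape=[0]_1____   (S,0)→(Q,_,→)
state=Q head=1 tape=_[_]1____   (Q,_)→(R,1,←)
state=R head=0 tape=[_]11____
At halt the head is at cell 0.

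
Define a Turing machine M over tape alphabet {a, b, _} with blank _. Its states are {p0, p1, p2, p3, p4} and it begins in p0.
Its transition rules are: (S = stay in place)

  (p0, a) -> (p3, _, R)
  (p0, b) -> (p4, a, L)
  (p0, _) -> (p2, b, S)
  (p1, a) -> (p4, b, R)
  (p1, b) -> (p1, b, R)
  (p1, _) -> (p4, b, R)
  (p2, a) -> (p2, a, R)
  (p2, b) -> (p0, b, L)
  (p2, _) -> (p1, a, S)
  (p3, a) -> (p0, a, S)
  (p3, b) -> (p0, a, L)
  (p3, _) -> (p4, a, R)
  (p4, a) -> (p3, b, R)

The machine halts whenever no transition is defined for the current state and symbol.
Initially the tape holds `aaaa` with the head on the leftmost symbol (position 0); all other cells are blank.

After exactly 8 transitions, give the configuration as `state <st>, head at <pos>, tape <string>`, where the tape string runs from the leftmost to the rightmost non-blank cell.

state p4, head at 5, tape a

state=p0 head=0 tape=[a]aaa__   (p0,a)→(p3,_,R)
state=p3 head=1 tape=_[a]aa__   (p3,a)→(p0,a,S)
state=p0 head=1 tape=_[a]aa__   (p0,a)→(p3,_,R)
state=p3 head=2 tape=__[a]a__   (p3,a)→(p0,a,S)
state=p0 head=2 tape=__[a]a__   (p0,a)→(p3,_,R)
state=p3 head=3 tape=___[a]__   (p3,a)→(p0,a,S)
state=p0 head=3 tape=___[a]__   (p0,a)→(p3,_,R)
state=p3 head=4 tape=____[_]_   (p3,_)→(p4,a,R)
state=p4 head=5 tape=____a[_]
After 8 steps: state p4, head at 5, tape a.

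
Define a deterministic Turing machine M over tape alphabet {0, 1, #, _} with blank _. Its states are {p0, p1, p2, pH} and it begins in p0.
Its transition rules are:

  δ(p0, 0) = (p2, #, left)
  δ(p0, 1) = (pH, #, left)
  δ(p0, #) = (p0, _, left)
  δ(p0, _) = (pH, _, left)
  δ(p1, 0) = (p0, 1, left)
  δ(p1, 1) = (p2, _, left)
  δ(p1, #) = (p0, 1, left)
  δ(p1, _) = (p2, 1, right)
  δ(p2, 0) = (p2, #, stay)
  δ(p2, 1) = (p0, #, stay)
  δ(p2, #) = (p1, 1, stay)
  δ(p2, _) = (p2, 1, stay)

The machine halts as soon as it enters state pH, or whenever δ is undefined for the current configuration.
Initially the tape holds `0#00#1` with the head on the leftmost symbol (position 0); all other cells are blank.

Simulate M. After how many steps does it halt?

state=p0 head=0 tape=___[0]#00#1   (p0,0)→(p2,#,left)
state=p2 head=-1 tape=__[_]##00#1   (p2,_)→(p2,1,stay)
state=p2 head=-1 tape=__[1]##00#1   (p2,1)→(p0,#,stay)
state=p0 head=-1 tape=__[#]##00#1   (p0,#)→(p0,_,left)
state=p0 head=-2 tape=_[_]_##00#1   (p0,_)→(pH,_,left)
state=pH head=-3 tape=[_]__##00#1
M halts after 5 transitions.

5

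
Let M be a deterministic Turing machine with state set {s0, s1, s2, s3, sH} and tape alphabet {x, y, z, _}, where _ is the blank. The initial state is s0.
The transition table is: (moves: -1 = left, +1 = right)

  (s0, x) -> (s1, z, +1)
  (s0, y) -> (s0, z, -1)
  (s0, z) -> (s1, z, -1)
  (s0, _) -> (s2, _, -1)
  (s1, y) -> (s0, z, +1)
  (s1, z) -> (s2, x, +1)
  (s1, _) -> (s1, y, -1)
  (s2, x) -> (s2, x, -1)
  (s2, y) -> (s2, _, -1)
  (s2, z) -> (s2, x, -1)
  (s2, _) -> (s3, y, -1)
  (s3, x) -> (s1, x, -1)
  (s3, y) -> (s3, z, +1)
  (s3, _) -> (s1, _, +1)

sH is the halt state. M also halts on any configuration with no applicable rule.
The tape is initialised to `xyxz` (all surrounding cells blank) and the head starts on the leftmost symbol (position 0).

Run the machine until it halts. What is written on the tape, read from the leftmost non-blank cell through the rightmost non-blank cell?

s0 | __[x]yxz_   read x → write z, move +1, go to s1
s1 | __z[y]xz_   read y → write z, move +1, go to s0
s0 | __zz[x]z_   read x → write z, move +1, go to s1
s1 | __zzz[z]_   read z → write x, move +1, go to s2
s2 | __zzzx[_]   read _ → write y, move -1, go to s3
s3 | __zzz[x]y   read x → write x, move -1, go to s1
s1 | __zz[z]xy   read z → write x, move +1, go to s2
s2 | __zzx[x]y   read x → write x, move -1, go to s2
s2 | __zz[x]xy   read x → write x, move -1, go to s2
s2 | __z[z]xxy   read z → write x, move -1, go to s2
s2 | __[z]xxxy   read z → write x, move -1, go to s2
s2 | _[_]xxxxy   read _ → write y, move -1, go to s3
s3 | [_]yxxxxy   read _ → write _, move +1, go to s1
s1 | _[y]xxxxy   read y → write z, move +1, go to s0
s0 | _z[x]xxxy   read x → write z, move +1, go to s1
s1 | _zz[x]xxy
The non-blank tape span at halt is zzxxxy.

zzxxxy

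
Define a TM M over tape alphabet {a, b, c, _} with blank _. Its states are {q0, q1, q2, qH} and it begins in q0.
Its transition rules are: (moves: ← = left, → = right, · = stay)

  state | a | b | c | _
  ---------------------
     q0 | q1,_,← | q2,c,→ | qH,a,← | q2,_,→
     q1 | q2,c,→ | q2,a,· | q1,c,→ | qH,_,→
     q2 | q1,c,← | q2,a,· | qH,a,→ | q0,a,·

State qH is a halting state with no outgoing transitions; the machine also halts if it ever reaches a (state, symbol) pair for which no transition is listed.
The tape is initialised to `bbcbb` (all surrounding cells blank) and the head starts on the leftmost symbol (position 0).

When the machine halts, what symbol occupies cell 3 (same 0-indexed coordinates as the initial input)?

c

q0 | [b]bcbb__   read b → write c, move →, go to q2
q2 | c[b]cbb__   read b → write a, move ·, go to q2
q2 | c[a]cbb__   read a → write c, move ←, go to q1
q1 | [c]ccbb__   read c → write c, move →, go to q1
q1 | c[c]cbb__   read c → write c, move →, go to q1
q1 | cc[c]bb__   read c → write c, move →, go to q1
q1 | ccc[b]b__   read b → write a, move ·, go to q2
q2 | ccc[a]b__   read a → write c, move ←, go to q1
q1 | cc[c]cb__   read c → write c, move →, go to q1
q1 | ccc[c]b__   read c → write c, move →, go to q1
q1 | cccc[b]__   read b → write a, move ·, go to q2
q2 | cccc[a]__   read a → write c, move ←, go to q1
q1 | ccc[c]c__   read c → write c, move →, go to q1
q1 | cccc[c]__   read c → write c, move →, go to q1
q1 | ccccc[_]_   read _ → write _, move →, go to qH
qH | ccccc_[_]
Cell 3 holds c when M halts.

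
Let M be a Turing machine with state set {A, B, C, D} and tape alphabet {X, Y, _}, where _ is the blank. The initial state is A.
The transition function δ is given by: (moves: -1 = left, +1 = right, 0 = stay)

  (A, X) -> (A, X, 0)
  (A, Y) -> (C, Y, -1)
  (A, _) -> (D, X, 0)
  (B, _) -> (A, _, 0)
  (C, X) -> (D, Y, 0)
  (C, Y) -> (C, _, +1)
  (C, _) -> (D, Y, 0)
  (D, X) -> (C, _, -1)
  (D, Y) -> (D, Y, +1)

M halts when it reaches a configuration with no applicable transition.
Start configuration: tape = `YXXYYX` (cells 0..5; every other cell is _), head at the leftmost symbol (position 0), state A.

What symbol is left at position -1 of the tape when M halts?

Y

state=A head=0 tape=_[Y]XXYYX_   (A,Y)→(C,Y,-1)
state=C head=-1 tape=[_]YXXYYX_   (C,_)→(D,Y,0)
state=D head=-1 tape=[Y]YXXYYX_   (D,Y)→(D,Y,+1)
state=D head=0 tape=Y[Y]XXYYX_   (D,Y)→(D,Y,+1)
state=D head=1 tape=YY[X]XYYX_   (D,X)→(C,_,-1)
state=C head=0 tape=Y[Y]_XYYX_   (C,Y)→(C,_,+1)
state=C head=1 tape=Y_[_]XYYX_   (C,_)→(D,Y,0)
state=D head=1 tape=Y_[Y]XYYX_   (D,Y)→(D,Y,+1)
state=D head=2 tape=Y_Y[X]YYX_   (D,X)→(C,_,-1)
state=C head=1 tape=Y_[Y]_YYX_   (C,Y)→(C,_,+1)
state=C head=2 tape=Y__[_]YYX_   (C,_)→(D,Y,0)
state=D head=2 tape=Y__[Y]YYX_   (D,Y)→(D,Y,+1)
state=D head=3 tape=Y__Y[Y]YX_   (D,Y)→(D,Y,+1)
state=D head=4 tape=Y__YY[Y]X_   (D,Y)→(D,Y,+1)
state=D head=5 tape=Y__YYY[X]_   (D,X)→(C,_,-1)
state=C head=4 tape=Y__YY[Y]__   (C,Y)→(C,_,+1)
state=C head=5 tape=Y__YY_[_]_   (C,_)→(D,Y,0)
state=D head=5 tape=Y__YY_[Y]_   (D,Y)→(D,Y,+1)
state=D head=6 tape=Y__YY_Y[_]
Cell -1 holds Y when M halts.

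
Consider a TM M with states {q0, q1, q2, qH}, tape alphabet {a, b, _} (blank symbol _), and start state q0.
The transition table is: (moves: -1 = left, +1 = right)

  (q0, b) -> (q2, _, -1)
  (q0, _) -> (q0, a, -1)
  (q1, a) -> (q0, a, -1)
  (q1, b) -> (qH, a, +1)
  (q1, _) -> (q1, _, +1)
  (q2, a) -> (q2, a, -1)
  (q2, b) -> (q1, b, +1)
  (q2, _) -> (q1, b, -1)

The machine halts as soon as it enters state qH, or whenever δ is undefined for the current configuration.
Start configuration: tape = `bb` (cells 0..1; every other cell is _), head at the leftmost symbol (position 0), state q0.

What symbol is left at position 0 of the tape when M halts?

q0 | __[b]b   read b → write _, move -1, go to q2
q2 | _[_]_b   read _ → write b, move -1, go to q1
q1 | [_]b_b   read _ → write _, move +1, go to q1
q1 | _[b]_b   read b → write a, move +1, go to qH
qH | _a[_]b
Cell 0 holds _ when M halts.

_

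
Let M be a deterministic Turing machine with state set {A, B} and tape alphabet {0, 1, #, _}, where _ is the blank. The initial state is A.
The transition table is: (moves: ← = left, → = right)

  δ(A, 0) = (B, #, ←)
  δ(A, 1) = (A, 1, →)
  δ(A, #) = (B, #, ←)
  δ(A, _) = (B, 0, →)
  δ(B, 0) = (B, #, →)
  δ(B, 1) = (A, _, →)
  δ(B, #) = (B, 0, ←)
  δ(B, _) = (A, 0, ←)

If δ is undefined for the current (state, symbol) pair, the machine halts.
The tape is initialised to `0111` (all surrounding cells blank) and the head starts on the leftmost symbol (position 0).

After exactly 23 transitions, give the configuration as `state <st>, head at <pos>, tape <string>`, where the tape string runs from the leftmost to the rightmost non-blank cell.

state A, head at 1, tape ###_0##0

state=A head=0 tape=__[0]111__   (A,0)→(B,#,←)
state=B head=-1 tape=_[_]#111__   (B,_)→(A,0,←)
state=A head=-2 tape=[_]0#111__   (A,_)→(B,0,→)
state=B head=-1 tape=0[0]#111__   (B,0)→(B,#,→)
state=B head=0 tape=0#[#]111__   (B,#)→(B,0,←)
state=B head=-1 tape=0[#]0111__   (B,#)→(B,0,←)
state=B head=-2 tape=[0]00111__   (B,0)→(B,#,→)
state=B head=-1 tape=#[0]0111__   (B,0)→(B,#,→)
state=B head=0 tape=##[0]111__   (B,0)→(B,#,→)
state=B head=1 tape=###[1]11__   (B,1)→(A,_,→)
state=A head=2 tape=###_[1]1__   (A,1)→(A,1,→)
state=A head=3 tape=###_1[1]__   (A,1)→(A,1,→)
state=A head=4 tape=###_11[_]_   (A,_)→(B,0,→)
state=B head=5 tape=###_110[_]   (B,_)→(A,0,←)
state=A head=4 tape=###_11[0]0   (A,0)→(B,#,←)
state=B head=3 tape=###_1[1]#0   (B,1)→(A,_,→)
state=A head=4 tape=###_1_[#]0   (A,#)→(B,#,←)
state=B head=3 tape=###_1[_]#0   (B,_)→(A,0,←)
state=A head=2 tape=###_[1]0#0   (A,1)→(A,1,→)
state=A head=3 tape=###_1[0]#0   (A,0)→(B,#,←)
state=B head=2 tape=###_[1]##0   (B,1)→(A,_,→)
state=A head=3 tape=###__[#]#0   (A,#)→(B,#,←)
state=B head=2 tape=###_[_]##0   (B,_)→(A,0,←)
state=A head=1 tape=###[_]0##0
After 23 steps: state A, head at 1, tape ###_0##0.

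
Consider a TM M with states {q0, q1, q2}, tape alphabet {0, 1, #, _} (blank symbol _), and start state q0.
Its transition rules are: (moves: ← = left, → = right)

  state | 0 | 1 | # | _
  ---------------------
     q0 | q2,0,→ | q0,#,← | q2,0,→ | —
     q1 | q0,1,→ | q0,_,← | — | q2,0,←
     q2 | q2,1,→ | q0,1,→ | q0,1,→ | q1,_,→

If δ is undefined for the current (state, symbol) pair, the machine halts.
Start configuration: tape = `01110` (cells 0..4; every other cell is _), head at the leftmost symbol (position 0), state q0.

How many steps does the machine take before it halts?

q0 | [0]1110___   read 0 → write 0, move →, go to q2
q2 | 0[1]110___   read 1 → write 1, move →, go to q0
q0 | 01[1]10___   read 1 → write #, move ←, go to q0
q0 | 0[1]#10___   read 1 → write #, move ←, go to q0
q0 | [0]##10___   read 0 → write 0, move →, go to q2
q2 | 0[#]#10___   read # → write 1, move →, go to q0
q0 | 01[#]10___   read # → write 0, move →, go to q2
q2 | 010[1]0___   read 1 → write 1, move →, go to q0
q0 | 0101[0]___   read 0 → write 0, move →, go to q2
q2 | 01010[_]__   read _ → write _, move →, go to q1
q1 | 01010_[_]_   read _ → write 0, move ←, go to q2
q2 | 01010[_]0_   read _ → write _, move →, go to q1
q1 | 01010_[0]_   read 0 → write 1, move →, go to q0
q0 | 01010_1[_]
M halts after 13 transitions.

13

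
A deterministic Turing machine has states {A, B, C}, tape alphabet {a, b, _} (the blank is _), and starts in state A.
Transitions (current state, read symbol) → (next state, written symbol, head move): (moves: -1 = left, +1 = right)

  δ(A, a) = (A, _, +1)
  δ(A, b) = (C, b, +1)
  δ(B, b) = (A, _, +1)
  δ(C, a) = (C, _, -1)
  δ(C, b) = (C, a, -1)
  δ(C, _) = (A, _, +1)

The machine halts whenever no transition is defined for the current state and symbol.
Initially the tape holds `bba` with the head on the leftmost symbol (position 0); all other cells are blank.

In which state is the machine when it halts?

A

state=A head=0 tape=_[b]ba_   (A,b)→(C,b,+1)
state=C head=1 tape=_b[b]a_   (C,b)→(C,a,-1)
state=C head=0 tape=_[b]aa_   (C,b)→(C,a,-1)
state=C head=-1 tape=[_]aaa_   (C,_)→(A,_,+1)
state=A head=0 tape=_[a]aa_   (A,a)→(A,_,+1)
state=A head=1 tape=__[a]a_   (A,a)→(A,_,+1)
state=A head=2 tape=___[a]_   (A,a)→(A,_,+1)
state=A head=3 tape=____[_]
No transition is defined for (A, _); M halts in state A.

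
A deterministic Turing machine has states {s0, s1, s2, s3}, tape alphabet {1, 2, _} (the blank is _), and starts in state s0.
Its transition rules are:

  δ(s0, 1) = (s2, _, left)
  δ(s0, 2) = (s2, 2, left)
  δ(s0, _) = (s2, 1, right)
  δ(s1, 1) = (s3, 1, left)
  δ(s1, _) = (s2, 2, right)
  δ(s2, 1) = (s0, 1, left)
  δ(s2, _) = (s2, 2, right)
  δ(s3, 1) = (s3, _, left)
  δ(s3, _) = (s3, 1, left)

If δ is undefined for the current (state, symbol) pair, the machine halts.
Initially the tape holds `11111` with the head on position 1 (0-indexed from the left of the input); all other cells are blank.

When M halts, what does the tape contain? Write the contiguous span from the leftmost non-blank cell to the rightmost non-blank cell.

s0 | __1[1]111   read 1 → write _, move left, go to s2
s2 | __[1]_111   read 1 → write 1, move left, go to s0
s0 | _[_]1_111   read _ → write 1, move right, go to s2
s2 | _1[1]_111   read 1 → write 1, move left, go to s0
s0 | _[1]1_111   read 1 → write _, move left, go to s2
s2 | [_]_1_111   read _ → write 2, move right, go to s2
s2 | 2[_]1_111   read _ → write 2, move right, go to s2
s2 | 22[1]_111   read 1 → write 1, move left, go to s0
s0 | 2[2]1_111   read 2 → write 2, move left, go to s2
s2 | [2]21_111
The non-blank tape span at halt is 221_111.

221_111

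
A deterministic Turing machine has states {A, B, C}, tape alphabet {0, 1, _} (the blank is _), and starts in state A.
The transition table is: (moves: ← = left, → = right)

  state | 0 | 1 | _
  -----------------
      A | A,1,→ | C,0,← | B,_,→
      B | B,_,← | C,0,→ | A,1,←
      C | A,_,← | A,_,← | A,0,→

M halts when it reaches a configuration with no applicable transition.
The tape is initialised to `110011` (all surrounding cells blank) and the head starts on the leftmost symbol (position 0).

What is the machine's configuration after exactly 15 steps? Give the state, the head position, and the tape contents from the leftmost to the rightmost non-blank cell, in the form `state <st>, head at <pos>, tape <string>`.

A | __[1]10011   read 1 → write 0, move ←, go to C
C | _[_]010011   read _ → write 0, move →, go to A
A | _0[0]10011   read 0 → write 1, move →, go to A
A | _01[1]0011   read 1 → write 0, move ←, go to C
C | _0[1]00011   read 1 → write _, move ←, go to A
A | _[0]_00011   read 0 → write 1, move →, go to A
A | _1[_]00011   read _ → write _, move →, go to B
B | _1_[0]0011   read 0 → write _, move ←, go to B
B | _1[_]_0011   read _ → write 1, move ←, go to A
A | _[1]1_0011   read 1 → write 0, move ←, go to C
C | [_]01_0011   read _ → write 0, move →, go to A
A | 0[0]1_0011   read 0 → write 1, move →, go to A
A | 01[1]_0011   read 1 → write 0, move ←, go to C
C | 0[1]0_0011   read 1 → write _, move ←, go to A
A | [0]_0_0011   read 0 → write 1, move →, go to A
A | 1[_]0_0011
After 15 steps: state A, head at -1, tape 1_0_0011.

state A, head at -1, tape 1_0_0011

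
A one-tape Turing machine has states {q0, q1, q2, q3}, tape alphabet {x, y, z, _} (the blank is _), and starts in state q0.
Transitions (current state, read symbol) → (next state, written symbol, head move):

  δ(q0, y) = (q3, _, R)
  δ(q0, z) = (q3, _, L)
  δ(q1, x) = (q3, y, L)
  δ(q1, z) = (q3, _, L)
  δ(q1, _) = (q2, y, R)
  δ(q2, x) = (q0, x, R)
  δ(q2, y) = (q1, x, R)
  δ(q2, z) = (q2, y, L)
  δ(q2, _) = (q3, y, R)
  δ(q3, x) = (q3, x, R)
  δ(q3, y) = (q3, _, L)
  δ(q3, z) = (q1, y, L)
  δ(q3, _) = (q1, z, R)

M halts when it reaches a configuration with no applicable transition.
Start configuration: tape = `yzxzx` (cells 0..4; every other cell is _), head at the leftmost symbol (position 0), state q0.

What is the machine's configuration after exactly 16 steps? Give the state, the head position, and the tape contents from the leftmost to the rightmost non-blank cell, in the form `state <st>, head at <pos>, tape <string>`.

state q1, head at 2, tape zyxy_x

q0 | _[y]zxzx   read y → write _, move R, go to q3
q3 | __[z]xzx   read z → write y, move L, go to q1
q1 | _[_]yxzx   read _ → write y, move R, go to q2
q2 | _y[y]xzx   read y → write x, move R, go to q1
q1 | _yx[x]zx   read x → write y, move L, go to q3
q3 | _y[x]yzx   read x → write x, move R, go to q3
q3 | _yx[y]zx   read y → write _, move L, go to q3
q3 | _y[x]_zx   read x → write x, move R, go to q3
q3 | _yx[_]zx   read _ → write z, move R, go to q1
q1 | _yxz[z]x   read z → write _, move L, go to q3
q3 | _yx[z]_x   read z → write y, move L, go to q1
q1 | _y[x]y_x   read x → write y, move L, go to q3
q3 | _[y]yy_x   read y → write _, move L, go to q3
q3 | [_]_yy_x   read _ → write z, move R, go to q1
q1 | z[_]yy_x   read _ → write y, move R, go to q2
q2 | zy[y]y_x   read y → write x, move R, go to q1
q1 | zyx[y]_x
After 16 steps: state q1, head at 2, tape zyxy_x.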